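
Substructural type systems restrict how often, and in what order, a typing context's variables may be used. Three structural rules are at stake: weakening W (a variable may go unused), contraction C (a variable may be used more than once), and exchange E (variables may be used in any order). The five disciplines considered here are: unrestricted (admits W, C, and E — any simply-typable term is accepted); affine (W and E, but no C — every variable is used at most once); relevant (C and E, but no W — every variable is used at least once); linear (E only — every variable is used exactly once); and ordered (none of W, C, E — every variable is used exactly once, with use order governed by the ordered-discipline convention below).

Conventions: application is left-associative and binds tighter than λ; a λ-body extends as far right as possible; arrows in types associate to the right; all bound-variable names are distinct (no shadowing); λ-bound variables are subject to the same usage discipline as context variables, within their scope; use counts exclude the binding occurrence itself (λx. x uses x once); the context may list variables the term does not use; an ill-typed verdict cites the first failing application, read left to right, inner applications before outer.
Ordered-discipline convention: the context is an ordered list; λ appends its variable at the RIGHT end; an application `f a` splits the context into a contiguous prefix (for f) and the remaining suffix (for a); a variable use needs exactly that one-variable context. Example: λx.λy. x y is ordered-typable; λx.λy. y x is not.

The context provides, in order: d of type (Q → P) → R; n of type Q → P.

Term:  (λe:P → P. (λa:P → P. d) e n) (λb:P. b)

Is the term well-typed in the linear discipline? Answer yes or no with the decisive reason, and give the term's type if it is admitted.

no — a never used (weakening)
use counts: d: 1, n: 1, e [bound]: 1, a [bound]: 0, b [bound]: 1
left-to-right use order: d, e, n, b
typing: well-typed at R
across the five disciplines: ordered ✗ | linear ✗ | affine ✓ | relevant ✗ | unrestricted ✓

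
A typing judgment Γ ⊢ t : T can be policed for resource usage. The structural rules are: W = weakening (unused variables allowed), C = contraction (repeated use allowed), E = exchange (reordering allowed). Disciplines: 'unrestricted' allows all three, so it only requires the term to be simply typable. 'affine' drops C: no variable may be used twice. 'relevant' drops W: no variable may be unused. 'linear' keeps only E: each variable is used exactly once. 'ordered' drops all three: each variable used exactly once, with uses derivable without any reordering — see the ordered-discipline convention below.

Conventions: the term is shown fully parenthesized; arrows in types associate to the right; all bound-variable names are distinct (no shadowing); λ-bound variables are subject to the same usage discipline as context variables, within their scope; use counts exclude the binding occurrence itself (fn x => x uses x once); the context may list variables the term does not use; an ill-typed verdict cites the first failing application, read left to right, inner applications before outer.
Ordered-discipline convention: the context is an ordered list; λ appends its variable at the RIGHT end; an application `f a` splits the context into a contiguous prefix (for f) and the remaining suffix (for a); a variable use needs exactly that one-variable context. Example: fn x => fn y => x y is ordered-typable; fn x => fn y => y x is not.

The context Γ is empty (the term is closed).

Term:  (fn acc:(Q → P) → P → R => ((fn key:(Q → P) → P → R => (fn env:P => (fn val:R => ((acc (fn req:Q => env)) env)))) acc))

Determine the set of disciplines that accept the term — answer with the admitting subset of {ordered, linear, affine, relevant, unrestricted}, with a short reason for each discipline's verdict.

admitted by: unrestricted
use counts: acc (λ-bound)=2; key (λ-bound)=0; env (λ-bound)=2; val (λ-bound)=0; req (λ-bound)=0
left-to-right use order: acc, env, env, acc
typing: well-typed at ((Q → P) → P → R) → P → R → R
ordered ✗ (uses contraction: acc ×2, env ×2; key, val, req left unused)
linear ✗ (uses contraction: acc ×2, env ×2; key, val, req left unused)
affine ✗ (uses contraction: acc ×2, env ×2)
relevant ✗ (key, val, req left unused)
unrestricted ✓ (simply typable at ((Q → P) → P → R) → P → R → R; W, C, E all held)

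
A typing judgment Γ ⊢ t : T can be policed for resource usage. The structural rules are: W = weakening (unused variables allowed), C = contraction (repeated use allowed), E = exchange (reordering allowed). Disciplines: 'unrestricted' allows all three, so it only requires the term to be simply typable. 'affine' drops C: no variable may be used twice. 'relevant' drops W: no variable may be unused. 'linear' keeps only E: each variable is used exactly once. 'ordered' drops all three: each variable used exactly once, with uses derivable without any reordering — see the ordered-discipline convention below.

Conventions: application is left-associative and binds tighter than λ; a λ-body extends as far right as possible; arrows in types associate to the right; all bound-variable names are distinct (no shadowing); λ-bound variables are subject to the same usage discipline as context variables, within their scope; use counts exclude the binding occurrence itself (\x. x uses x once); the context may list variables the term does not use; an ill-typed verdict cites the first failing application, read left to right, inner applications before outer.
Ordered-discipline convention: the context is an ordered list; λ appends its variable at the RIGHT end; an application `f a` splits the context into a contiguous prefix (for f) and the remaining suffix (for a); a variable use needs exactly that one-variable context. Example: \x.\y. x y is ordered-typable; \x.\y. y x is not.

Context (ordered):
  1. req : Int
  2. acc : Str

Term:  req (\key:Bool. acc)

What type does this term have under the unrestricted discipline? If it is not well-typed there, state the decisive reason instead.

not well-typed under unrestricted — a type mismatch blocks all five
usage: req: 1×; acc: 1×; key (λ-bound): 0×
uses in reading order: req, acc
typing: ill-typed: non-arrow in function slot: Int
summary: ordered ✗; linear ✗; affine ✗; relevant ✗; unrestricted ✗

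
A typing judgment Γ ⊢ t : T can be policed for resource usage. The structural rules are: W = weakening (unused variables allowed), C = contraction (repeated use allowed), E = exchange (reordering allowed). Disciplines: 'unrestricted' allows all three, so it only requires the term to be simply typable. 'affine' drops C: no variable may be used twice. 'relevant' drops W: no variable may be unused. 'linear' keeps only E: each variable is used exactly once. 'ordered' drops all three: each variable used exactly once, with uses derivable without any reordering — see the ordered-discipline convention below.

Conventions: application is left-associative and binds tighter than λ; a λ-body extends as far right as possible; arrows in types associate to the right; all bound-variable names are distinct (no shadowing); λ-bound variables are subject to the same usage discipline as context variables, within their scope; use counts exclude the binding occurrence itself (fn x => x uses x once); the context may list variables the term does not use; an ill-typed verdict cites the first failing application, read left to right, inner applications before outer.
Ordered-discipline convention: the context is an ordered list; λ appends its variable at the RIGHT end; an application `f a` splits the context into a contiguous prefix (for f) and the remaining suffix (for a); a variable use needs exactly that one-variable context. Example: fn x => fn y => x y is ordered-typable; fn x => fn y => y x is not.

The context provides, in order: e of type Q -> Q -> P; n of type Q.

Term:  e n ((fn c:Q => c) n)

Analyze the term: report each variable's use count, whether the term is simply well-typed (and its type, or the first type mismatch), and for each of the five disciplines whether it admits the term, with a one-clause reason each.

counts: e ×1; n ×2; c (bound) ×1
uses in reading order: e, n, c, n
typing: well-typed at P
ordered: ✗, repeated use of n ×2
linear: ✗, repeated use of n ×2
affine: ✗, repeated use of n ×2
relevant: ✓, at least one use each (e, n, c)
unrestricted: ✓, well-typed at P; no restrictions here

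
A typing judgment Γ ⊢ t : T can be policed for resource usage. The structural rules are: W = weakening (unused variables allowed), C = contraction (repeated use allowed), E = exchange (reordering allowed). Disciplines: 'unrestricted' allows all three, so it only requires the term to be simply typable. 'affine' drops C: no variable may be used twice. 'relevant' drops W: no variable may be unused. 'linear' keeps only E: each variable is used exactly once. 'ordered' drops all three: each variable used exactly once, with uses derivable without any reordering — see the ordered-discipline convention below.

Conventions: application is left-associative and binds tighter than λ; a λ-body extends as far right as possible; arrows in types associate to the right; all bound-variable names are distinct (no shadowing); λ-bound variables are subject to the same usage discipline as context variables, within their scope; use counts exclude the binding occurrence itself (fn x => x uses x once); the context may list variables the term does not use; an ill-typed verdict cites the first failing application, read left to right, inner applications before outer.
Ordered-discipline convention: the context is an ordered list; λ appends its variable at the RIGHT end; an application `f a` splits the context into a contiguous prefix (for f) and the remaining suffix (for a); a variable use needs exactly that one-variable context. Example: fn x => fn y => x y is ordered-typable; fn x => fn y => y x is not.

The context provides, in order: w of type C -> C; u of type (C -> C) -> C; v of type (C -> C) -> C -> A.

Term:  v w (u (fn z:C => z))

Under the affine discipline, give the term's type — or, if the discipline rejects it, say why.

term : A
variable uses: w=1; u=1; v=1; z (bound)=1
use order (left to right): v, w, u, z
typing: the term checks, with type A
all disciplines: ordered ✗; linear ✓; affine ✓; relevant ✓; unrestricted ✓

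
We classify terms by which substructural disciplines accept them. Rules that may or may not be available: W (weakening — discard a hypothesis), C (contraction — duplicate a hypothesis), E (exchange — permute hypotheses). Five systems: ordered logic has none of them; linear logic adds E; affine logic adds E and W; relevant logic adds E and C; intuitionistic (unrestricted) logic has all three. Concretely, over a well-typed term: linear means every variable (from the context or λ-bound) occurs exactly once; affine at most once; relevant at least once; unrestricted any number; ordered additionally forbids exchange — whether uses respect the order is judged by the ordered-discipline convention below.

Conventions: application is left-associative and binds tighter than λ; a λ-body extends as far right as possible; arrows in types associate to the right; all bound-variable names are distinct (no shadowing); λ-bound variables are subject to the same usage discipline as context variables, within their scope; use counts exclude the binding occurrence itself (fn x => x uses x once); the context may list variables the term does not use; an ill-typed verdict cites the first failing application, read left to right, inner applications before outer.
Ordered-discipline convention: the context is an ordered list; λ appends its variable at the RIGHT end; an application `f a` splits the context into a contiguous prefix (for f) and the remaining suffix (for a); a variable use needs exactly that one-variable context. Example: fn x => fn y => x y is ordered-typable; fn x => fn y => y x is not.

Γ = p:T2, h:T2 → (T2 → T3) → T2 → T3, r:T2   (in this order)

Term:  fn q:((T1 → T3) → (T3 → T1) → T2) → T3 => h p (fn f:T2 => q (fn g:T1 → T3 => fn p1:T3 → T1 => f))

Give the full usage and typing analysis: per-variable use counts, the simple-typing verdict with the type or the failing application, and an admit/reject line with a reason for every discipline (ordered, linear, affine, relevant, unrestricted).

counts: p=1, h=1, r=0, q (bound)=1, f (bound)=1, g (bound)=0, p1 (bound)=0
use order (left to right): h, p, q, f
typing: well-typed — term : (((T1 → T3) → (T3 → T1) → T2) → T3) → T2 → T3
ordered ✗ (unused: r, g, p1 — weakening required)
linear ✗ (unused: r, g, p1 — weakening required)
affine ✓ (p, h, r, q, f, g, p1: no repeats, contraction unneeded)
relevant ✗ (unused: r, g, p1 — weakening required)
unrestricted ✓ (type-checks ((((T1 → T3) → (T3 → T1) → T2) → T3) → T2 → T3) and nothing is barred)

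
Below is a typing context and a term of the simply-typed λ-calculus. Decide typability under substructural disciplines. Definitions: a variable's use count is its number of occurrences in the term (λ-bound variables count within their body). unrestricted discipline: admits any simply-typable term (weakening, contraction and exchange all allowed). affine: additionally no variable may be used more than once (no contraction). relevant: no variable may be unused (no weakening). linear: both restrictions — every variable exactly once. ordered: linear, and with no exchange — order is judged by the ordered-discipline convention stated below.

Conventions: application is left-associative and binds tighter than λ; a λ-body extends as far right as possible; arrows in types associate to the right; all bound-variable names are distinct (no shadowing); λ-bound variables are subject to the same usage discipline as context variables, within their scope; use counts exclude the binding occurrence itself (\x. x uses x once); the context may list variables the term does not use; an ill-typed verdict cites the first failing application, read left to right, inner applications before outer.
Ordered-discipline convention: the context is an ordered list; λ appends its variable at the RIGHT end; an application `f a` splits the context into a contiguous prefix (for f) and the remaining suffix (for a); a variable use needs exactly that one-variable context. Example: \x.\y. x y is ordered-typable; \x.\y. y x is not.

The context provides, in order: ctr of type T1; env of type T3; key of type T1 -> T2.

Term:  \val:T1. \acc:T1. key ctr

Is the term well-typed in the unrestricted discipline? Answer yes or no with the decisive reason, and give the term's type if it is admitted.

yes — well-typed at T1 -> T1 -> T2; no restrictions here; term : T1 -> T1 -> T2
use counts: ctr: 1×, env: 0×, key: 1×, val (bound): 0×, acc (bound): 0×
left-to-right use order: key, ctr
typing: well-typed at T1 -> T1 -> T2
summary: ordered ✗; linear ✗; affine ✓; relevant ✗; unrestricted ✓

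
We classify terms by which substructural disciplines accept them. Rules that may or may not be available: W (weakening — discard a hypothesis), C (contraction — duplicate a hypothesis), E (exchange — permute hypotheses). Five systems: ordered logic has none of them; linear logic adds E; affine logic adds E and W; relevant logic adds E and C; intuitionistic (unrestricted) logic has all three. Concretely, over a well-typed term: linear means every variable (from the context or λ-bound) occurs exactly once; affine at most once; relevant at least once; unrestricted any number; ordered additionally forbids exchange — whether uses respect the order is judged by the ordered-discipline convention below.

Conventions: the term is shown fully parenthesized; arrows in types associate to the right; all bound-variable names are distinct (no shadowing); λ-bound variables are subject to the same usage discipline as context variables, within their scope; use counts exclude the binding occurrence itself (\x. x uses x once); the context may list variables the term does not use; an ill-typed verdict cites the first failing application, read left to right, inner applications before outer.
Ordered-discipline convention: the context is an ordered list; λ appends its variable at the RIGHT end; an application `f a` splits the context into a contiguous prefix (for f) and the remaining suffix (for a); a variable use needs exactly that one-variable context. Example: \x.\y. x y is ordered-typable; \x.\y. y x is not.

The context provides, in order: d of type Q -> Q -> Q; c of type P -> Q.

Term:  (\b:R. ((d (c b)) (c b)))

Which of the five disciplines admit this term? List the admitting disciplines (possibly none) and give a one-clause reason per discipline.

admitted in: none
use counts: d ×1; c ×2; b (λ-bound) ×2
use order (left to right): d, c, b, c, b
typing: ill-typed: an application expects P but receives R
ordered: ✗ — a type mismatch blocks all five
linear: ✗ — the type mismatch rejects it
affine: ✗ — not simply typable
relevant: ✗ — fails simple typing
unrestricted: ✗ — a type mismatch blocks all five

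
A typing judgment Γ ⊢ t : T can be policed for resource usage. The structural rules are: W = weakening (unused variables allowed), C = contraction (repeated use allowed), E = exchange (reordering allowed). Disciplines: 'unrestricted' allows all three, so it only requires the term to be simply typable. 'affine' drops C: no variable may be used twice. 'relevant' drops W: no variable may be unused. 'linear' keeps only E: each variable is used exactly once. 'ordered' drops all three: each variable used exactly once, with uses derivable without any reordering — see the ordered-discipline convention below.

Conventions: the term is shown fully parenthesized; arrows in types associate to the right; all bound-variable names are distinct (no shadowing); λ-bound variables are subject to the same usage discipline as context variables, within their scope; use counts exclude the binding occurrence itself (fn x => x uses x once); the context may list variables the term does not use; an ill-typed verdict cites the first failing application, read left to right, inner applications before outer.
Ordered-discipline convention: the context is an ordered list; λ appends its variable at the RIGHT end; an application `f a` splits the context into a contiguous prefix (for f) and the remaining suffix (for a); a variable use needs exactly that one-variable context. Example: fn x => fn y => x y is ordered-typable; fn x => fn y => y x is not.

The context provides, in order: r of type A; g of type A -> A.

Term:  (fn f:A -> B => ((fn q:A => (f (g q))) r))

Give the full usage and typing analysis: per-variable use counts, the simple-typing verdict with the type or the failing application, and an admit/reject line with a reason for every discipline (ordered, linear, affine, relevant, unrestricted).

counts: r=1, g=1, f (bound)=1, q (bound)=1
use order (left to right): f, g, q, r
typing: well-typed at (A -> B) -> B
ordered: ✗, no ordered split (uses run f, g, q, r)
linear: ✓, single use per variable (r, g, f, q)
affine: ✓, r, g, f, q: no repeats, contraction unneeded
relevant: ✓, none of r, g, f, q goes unused
unrestricted: ✓, typability at (A -> B) -> B is all that's needed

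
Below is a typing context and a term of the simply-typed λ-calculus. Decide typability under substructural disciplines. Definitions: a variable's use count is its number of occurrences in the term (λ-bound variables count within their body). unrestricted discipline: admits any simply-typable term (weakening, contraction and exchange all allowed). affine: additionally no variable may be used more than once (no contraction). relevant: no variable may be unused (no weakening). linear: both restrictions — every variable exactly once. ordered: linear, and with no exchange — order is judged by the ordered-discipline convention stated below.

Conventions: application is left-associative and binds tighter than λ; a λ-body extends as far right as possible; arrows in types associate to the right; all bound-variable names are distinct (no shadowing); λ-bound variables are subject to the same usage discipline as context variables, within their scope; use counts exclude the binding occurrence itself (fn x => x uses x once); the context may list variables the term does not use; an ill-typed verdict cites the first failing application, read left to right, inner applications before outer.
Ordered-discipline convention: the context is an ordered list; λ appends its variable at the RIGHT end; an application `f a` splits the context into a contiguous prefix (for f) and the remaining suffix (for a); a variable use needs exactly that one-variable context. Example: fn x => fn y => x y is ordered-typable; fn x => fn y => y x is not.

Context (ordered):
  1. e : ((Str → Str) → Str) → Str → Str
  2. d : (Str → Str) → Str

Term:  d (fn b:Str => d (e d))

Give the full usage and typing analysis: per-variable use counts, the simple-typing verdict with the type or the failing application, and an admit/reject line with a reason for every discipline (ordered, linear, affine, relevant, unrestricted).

usage: e=1, d=3, b (bound)=0
order of uses: d, d, e, d
typing: ✓ — Str
ordered: ✗, uses contraction: d ×3; b never used (weakening)
linear: ✗, uses contraction: d ×3; b never used (weakening)
affine: ✗, uses contraction: d ×3
relevant: ✗, b never used (weakening)
unrestricted: ✓, typability at Str is all that's needed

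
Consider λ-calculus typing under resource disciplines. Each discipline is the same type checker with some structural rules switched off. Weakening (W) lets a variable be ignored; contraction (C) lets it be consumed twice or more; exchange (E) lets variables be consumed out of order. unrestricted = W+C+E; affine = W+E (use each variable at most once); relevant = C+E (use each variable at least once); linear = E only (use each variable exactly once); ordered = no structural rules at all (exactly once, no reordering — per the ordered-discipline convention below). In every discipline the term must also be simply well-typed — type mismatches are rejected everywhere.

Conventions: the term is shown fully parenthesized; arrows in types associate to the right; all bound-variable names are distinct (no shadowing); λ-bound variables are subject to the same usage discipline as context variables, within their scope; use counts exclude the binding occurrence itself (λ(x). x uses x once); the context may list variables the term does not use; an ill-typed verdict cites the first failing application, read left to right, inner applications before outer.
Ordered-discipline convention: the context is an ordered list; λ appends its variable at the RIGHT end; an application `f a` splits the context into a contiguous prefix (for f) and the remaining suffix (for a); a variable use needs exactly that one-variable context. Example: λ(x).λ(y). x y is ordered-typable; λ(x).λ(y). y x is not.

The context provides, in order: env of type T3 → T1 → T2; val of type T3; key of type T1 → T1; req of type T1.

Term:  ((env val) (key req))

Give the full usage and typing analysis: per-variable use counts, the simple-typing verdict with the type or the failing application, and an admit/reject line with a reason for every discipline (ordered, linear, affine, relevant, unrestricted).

counts: env: 1; val: 1; key: 1; req: 1
order of uses: env, val, key, req
typing: the term checks, with type T2
ordered: ✓, single-use (env, val, key, req), ordered derivation ok
linear: ✓, env, val, key, req: one use apiece
affine: ✓, env, val, key, req: no repeats, contraction unneeded
relevant: ✓, env, val, key, req: all used, weakening unneeded
unrestricted: ✓, well-typed at T2; no restrictions here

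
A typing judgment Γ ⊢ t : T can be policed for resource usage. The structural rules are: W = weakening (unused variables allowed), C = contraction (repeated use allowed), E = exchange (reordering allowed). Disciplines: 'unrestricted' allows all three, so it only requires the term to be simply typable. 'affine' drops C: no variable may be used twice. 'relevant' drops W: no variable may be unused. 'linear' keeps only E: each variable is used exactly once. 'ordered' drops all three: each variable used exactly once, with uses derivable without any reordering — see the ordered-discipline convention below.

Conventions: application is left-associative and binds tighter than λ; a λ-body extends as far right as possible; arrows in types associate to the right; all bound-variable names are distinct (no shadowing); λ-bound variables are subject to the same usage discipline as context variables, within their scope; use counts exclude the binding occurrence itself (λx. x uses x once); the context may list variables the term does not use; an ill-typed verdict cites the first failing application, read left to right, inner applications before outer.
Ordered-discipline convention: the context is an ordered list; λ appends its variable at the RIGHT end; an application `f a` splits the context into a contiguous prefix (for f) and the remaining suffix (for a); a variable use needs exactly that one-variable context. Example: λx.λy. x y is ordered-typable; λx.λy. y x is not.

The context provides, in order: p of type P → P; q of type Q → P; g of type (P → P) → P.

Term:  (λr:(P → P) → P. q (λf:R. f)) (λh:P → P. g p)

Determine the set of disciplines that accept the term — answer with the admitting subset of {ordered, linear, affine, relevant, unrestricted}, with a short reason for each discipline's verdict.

admitted by: none
usage: p ×1, q ×1, g ×1, r [bound] ×0, f [bound] ×1, h [bound] ×0
use order (left to right): q, f, g, p
typing: ill-typed: an argument R → R mismatches the expected Q
ordered: ✗, fails simple typing
linear: ✗, a type mismatch blocks all five
affine: ✗, the type mismatch rejects it
relevant: ✗, not simply typable
unrestricted: ✗, fails simple typing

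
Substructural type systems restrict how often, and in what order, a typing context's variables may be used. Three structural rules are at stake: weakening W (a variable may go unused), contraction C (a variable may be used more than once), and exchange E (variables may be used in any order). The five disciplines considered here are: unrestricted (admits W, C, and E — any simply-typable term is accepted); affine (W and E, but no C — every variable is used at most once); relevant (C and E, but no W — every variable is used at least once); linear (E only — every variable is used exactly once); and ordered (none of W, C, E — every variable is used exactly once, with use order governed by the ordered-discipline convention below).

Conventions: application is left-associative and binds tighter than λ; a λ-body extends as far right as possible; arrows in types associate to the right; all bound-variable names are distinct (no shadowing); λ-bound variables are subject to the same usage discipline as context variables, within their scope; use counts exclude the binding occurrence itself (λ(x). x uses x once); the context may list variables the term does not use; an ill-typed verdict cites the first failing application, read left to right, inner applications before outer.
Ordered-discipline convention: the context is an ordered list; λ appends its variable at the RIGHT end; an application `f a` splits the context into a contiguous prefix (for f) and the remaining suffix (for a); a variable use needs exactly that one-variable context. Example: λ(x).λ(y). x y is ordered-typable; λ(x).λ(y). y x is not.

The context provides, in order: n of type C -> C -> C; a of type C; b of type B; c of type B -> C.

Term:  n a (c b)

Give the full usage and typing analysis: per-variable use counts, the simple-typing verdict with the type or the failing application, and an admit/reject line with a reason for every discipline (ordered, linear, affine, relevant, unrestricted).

counts: n: 1×, a: 1×, b: 1×, c: 1×
left-to-right use order: n, a, c, b
typing: ✓ — C
ordered ✗ (no contiguous prefix/suffix split fits n, a, c, b)
linear ✓ (exactly-once usage across n, a, b, c)
affine ✓ (at most one use each (n, a, b, c))
relevant ✓ (every one of n, a, b, c appears)
unrestricted ✓ (typability at C is all that's needed)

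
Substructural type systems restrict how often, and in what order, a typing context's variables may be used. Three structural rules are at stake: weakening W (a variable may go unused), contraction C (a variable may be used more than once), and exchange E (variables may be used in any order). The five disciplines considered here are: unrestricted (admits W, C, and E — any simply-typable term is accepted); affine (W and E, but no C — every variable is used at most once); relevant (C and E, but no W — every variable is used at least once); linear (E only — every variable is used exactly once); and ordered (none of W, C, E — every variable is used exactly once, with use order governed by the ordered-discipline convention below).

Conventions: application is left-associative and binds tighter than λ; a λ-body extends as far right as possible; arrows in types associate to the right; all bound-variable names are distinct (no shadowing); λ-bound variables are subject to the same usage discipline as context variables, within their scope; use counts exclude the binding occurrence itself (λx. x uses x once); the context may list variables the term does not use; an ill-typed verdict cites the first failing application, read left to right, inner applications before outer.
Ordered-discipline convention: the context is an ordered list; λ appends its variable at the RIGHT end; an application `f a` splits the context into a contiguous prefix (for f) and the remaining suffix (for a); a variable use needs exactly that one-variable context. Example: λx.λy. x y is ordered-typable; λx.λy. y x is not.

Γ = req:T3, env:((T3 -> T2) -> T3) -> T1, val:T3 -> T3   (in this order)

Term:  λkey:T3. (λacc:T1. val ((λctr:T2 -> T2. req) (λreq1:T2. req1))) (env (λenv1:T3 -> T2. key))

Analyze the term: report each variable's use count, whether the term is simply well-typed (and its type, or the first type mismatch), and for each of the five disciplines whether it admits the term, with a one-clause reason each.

counts: req: 1; env: 1; val: 1; key [bound]: 1; acc [bound]: 0; ctr [bound]: 0; req1 [bound]: 1; env1 [bound]: 0
order of uses: val, req, req1, env, key
typing: well-typed at T3 -> T3
ordered: ✗ — acc, ctr, env1 left unused
linear: ✗ — acc, ctr, env1 left unused
affine: ✓ — at most one use each (req, env, val, key, acc, ctr, req1, env1)
relevant: ✗ — acc, ctr, env1 left unused
unrestricted: ✓ — simply typable at T3 -> T3; W, C, E all held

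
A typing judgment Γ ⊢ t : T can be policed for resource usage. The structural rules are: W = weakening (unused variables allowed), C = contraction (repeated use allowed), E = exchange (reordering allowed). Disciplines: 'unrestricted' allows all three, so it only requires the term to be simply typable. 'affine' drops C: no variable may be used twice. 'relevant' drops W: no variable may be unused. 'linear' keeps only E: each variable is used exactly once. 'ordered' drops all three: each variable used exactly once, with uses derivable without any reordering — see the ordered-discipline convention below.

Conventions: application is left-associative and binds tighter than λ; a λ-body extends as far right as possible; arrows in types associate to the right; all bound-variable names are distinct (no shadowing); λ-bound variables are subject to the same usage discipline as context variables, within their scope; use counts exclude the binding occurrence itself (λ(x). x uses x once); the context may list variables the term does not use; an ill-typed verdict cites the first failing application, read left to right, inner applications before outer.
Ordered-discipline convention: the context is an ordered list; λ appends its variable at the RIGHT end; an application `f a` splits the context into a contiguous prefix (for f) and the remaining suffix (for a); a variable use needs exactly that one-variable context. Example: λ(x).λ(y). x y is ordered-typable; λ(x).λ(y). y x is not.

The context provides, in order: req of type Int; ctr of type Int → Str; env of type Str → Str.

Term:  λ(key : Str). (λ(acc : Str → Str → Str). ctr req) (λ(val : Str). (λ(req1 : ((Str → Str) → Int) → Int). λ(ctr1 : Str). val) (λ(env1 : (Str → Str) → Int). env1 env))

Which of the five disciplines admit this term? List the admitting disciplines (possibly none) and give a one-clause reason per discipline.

accepted by: affine, unrestricted
use counts: req: 1×; ctr: 1×; env: 1×; key (λ-bound): 0×; acc (λ-bound): 0×; val (λ-bound): 1×; req1 (λ-bound): 0×; ctr1 (λ-bound): 0×; env1 (λ-bound): 1×
left-to-right use order: ctr, req, val, env1, env
typing: ✓ — Str → Str
ordered: ✗ — key, acc, req1, ctr1 never used (weakening)
linear: ✗ — key, acc, req1, ctr1 never used (weakening)
affine: ✓ — at most one use each (req, ctr, env, key, acc, val, req1, ctr1, env1)
relevant: ✗ — key, acc, req1, ctr1 never used (weakening)
unrestricted: ✓ — type-checks (Str → Str) and nothing is barred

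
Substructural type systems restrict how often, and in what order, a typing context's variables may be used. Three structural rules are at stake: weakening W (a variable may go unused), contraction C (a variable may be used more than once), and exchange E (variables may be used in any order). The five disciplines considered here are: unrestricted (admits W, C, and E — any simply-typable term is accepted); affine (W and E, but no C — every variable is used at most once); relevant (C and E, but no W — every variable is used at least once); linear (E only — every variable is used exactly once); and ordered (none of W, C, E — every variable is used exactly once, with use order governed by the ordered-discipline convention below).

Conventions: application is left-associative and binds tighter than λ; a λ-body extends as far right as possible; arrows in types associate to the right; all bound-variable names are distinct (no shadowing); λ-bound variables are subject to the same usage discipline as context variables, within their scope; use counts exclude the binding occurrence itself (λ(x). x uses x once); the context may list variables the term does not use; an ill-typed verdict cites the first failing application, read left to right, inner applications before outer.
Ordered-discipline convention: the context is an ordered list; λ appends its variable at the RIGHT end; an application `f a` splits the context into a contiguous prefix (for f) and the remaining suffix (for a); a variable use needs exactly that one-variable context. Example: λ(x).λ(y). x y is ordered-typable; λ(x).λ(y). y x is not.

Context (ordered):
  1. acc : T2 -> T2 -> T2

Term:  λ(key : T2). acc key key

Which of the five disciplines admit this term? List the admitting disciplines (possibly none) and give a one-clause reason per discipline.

accepted by: relevant, unrestricted
usage: acc: 1×; key [bound]: 2×
uses in reading order: acc, key, key
typing: well-typed — term : T2 -> T2
ordered: ✗ — key ×2 used more than once (contraction)
linear: ✗ — key ×2 used more than once (contraction)
affine: ✗ — key ×2 used more than once (contraction)
relevant: ✓ — none of acc, key goes unused
unrestricted: ✓ — typability at T2 -> T2 is all that's needed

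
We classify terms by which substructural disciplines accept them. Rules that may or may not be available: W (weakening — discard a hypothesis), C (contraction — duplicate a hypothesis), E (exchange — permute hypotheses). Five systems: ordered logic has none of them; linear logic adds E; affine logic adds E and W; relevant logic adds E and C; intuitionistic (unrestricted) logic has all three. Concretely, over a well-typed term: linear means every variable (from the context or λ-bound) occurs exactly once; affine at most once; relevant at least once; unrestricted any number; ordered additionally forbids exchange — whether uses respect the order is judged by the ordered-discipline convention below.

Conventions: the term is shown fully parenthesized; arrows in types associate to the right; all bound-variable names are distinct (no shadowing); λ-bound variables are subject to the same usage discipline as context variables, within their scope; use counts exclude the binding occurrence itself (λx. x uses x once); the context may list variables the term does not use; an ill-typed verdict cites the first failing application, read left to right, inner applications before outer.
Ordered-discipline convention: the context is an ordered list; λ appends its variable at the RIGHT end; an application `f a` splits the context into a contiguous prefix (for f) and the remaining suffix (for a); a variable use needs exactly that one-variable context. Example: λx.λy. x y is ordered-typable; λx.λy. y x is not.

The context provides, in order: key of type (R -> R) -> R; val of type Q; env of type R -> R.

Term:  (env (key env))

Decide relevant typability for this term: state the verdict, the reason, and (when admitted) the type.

no — needs weakening: val unused
counts: key: 1, val: 0, env: 2
uses in reading order: env, key, env
typing: well-typed — term : R
per-discipline verdicts: ordered ✗, linear ✗, affine ✗, relevant ✗, unrestricted ✓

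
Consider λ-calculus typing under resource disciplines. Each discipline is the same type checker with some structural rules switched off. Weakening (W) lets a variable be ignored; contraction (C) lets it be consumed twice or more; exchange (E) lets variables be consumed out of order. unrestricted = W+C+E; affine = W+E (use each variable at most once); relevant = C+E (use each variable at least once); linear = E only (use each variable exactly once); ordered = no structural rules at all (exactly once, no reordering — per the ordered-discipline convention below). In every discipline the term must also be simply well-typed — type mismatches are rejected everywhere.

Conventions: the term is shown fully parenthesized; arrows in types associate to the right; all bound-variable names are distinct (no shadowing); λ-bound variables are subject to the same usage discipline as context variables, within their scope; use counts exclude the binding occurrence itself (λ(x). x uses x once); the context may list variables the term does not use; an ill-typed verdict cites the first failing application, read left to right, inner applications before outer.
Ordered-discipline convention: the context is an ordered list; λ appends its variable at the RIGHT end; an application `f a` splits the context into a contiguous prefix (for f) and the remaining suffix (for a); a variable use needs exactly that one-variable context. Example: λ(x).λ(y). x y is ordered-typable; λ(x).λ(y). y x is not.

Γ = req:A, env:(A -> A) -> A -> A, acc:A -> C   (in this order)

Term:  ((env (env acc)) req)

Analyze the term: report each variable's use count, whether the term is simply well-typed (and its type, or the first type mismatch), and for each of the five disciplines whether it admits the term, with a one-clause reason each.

use counts: req: 1; env: 2; acc: 1
order of uses: env, env, acc, req
typing: ill-typed: an application expects A -> A but receives A -> C
ordered ✗ (fails simple typing)
linear ✗ (a type mismatch blocks all five)
affine ✗ (the type mismatch rejects it)
relevant ✗ (not simply typable)
unrestricted ✗ (fails simple typing)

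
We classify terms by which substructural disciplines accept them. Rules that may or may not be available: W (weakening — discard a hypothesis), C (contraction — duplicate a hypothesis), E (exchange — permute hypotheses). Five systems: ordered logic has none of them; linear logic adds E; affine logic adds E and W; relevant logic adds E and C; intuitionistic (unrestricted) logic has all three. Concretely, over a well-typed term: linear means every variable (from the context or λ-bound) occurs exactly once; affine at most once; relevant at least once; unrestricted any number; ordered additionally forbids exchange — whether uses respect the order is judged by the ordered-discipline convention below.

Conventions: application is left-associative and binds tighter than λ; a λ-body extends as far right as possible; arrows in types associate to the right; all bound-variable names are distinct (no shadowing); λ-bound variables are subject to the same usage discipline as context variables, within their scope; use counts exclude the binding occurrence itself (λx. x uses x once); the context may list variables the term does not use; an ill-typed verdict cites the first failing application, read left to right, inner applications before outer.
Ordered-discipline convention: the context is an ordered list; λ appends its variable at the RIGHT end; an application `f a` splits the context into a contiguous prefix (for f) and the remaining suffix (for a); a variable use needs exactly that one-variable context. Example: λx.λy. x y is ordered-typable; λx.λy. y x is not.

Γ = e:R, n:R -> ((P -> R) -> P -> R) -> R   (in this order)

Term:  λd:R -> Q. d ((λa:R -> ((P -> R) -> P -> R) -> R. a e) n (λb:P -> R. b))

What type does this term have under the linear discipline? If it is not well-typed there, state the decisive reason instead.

term : (R -> Q) -> Q
use counts: e ×1; n ×1; d (bound) ×1; a (bound) ×1; b (bound) ×1
use order (left to right): d, a, e, n, b
typing: well-typed — term : (R -> Q) -> Q
across the five disciplines: ordered ✗, linear ✓, affine ✓, relevant ✓, unrestricted ✓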